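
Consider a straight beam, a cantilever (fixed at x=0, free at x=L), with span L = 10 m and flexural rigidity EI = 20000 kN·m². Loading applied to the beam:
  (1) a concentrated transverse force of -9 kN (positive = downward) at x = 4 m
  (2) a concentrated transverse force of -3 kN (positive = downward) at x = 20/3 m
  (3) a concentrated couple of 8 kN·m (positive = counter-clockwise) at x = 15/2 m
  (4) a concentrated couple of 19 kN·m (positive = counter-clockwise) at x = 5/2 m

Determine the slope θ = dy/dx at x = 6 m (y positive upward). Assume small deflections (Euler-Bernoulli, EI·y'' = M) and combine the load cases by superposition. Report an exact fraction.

θ(6) = 467/40000 rad

Load 1 — point force P=-9 kN at a=4 m (b=L-a=6):
  θ_1 = -Pa²/(2EI)  [x>a] = -(-9)·4²/(2·20000) = 9/2500 rad
Load 2 — point force P=-3 kN at a=20/3 m (b=L-a=10/3):
  θ_2 = -Px(2a-x)/(2EI)  [x≤a] = -(-3)·6·(2·(20/3)-6)/(2·20000) = 33/10000 rad
Load 3 — applied couple M₀=8 kN·m at a=15/2 m (b=L-a=5/2):
  θ_3 = M₀x/EI  [x≤a] = 8·6/20000 = 3/1250 rad
Load 4 — applied couple M₀=19 kN·m at a=5/2 m (b=L-a=15/2):
  θ_4 = M₀a/EI  [x>a] = 19·(5/2)/20000 = 19/8000 rad
Superposition: θ = Σ θ_i = 467/40000 rad ≈ 0.011675 rad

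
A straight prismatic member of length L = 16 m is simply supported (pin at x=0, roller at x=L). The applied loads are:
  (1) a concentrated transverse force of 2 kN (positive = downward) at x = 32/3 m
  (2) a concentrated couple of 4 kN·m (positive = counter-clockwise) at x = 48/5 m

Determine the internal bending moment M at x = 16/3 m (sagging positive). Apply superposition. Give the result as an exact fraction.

M(16/3) = 44/9 kN·m

Load 1 — point force P=2 kN at a=32/3 m (b=L-a=16/3):
  M_1 = Pbx/L  [x≤a] = 2·(16/3)·(16/3)/16 = 32/9 kN·m
Load 2 — applied couple M₀=4 kN·m at a=48/5 m (b=L-a=32/5):
  M_2 = M₀x/L  [x≤a] = 4·(16/3)/16 = 4/3 kN·m
Superposition: M = Σ M_i = 44/9 kN·m ≈ 4.888889 kN·m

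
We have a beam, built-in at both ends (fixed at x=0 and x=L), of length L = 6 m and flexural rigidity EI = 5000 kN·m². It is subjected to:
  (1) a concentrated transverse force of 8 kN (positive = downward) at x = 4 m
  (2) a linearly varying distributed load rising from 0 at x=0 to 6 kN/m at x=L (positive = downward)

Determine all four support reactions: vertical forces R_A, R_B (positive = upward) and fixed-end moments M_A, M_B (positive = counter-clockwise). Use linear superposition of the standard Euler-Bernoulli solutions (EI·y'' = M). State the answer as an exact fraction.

Load 1 — point force P=8 kN at a=4 m (b=L-a=2):
  R_A = Pb²(3a+b)/L³ = 8·2²·(3·4+2)/6³ = 56/27 kN
  M_A = Pab²/L² = 8·4·2²/6² = 32/9 kN·m
  R_B = Pa²(a+3b)/L³ = 8·4²·(4+3·2)/6³ = 160/27 kN
  M_B = -Pa²b/L² = -8·4²·2/6² = -64/9 kN·m
Load 2 — triangular load w₀=6 kN/m (0→w₀ over full span):
  R_A = 3w₀L/20 = 3·6·6/20 = 27/5 kN
  M_A = w₀L²/30 = 6·6²/30 = 36/5 kN·m
  R_B = 7w₀L/20 = 7·6·6/20 = 63/5 kN
  M_B = -w₀L²/20 = -6·6²/20 = -54/5 kN·m
Superposition: R_A = 1009/135 kN, M_A = 484/45 kN·m, R_B = 2501/135 kN, M_B = -806/45 kN·m

R_A = 1009/135 kN, M_A = 484/45 kN·m, R_B = 2501/135 kN, M_B = -806/45 kN·m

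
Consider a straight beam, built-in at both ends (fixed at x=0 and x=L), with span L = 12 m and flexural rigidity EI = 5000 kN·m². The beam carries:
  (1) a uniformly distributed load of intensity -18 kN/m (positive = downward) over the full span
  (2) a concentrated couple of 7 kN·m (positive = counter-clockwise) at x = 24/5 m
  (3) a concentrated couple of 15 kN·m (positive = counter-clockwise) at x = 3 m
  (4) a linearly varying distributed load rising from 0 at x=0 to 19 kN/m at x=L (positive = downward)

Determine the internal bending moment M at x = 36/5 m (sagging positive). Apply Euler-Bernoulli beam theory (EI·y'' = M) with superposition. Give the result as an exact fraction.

M(36/5) = -84701/2000 kN·m

Load 1 — uniform load w=-18 kN/m over full span:
  M_1 = wLx/2 - wL²/12 - wx²/2 = (-18)·12·(36/5)/2 - (-18)·12²/12 - (-18)·(36/5)²/2 = -2376/25 kN·m
Load 2 — applied couple M₀=7 kN·m at a=24/5 m (b=L-a=36/5):
  M_2 = R_Ax - M_A - M₀  [x>a] with R_A=21/25, M_A=21/25 = (21/25)·(36/5) - (21/25) - 7 = -224/125 kN·m
Load 3 — applied couple M₀=15 kN·m at a=3 m (b=L-a=9):
  M_3 = R_Ax - M_A - M₀  [x>a] with R_A=45/32, M_A=-45/16 = (45/32)·(36/5) - (-45/16) - 15 = -33/16 kN·m
Load 4 — triangular load w₀=19 kN/m (0→w₀ over full span):
  M_4 = 3w₀Lx/20 - w₀L²/30 - w₀x³/(6L) = 3·19·12·(36/5)/20 - 19·12²/30 - 19·(36/5)³/(6·12) = 7068/125 kN·m
Superposition: M = Σ M_i = -84701/2000 kN·m ≈ -42.350500 kN·m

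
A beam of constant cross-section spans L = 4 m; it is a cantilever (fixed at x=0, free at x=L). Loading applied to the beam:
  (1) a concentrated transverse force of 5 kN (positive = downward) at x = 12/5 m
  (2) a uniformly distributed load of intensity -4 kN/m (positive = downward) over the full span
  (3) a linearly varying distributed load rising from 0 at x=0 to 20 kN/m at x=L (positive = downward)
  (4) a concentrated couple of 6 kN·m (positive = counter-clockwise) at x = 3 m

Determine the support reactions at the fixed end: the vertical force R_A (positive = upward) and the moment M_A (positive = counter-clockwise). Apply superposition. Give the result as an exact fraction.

Load 1 — point force P=5 kN at a=12/5 m (b=L-a=8/5):
  R_A = P = 5 kN
  M_A = Pa = 5·(12/5) = 12 kN·m
Load 2 — uniform load w=-4 kN/m over full span:
  R_A = wL = (-4)·4 = -16 kN
  M_A = wL²/2 = (-4)·4²/2 = -32 kN·m
Load 3 — triangular load w₀=20 kN/m (0→w₀ over full span):
  R_A = w₀L/2 = 20·4/2 = 40 kN
  M_A = w₀L²/3 = 20·4²/3 = 320/3 kN·m
Load 4 — applied couple M₀=6 kN·m at a=3 m (b=L-a=1):
  R_A = 0 kN
  M_A = -M₀ = -6 kN·m
Superposition: R_A = 29 kN, M_A = 242/3 kN·m

R_A = 29 kN, M_A = 242/3 kN·m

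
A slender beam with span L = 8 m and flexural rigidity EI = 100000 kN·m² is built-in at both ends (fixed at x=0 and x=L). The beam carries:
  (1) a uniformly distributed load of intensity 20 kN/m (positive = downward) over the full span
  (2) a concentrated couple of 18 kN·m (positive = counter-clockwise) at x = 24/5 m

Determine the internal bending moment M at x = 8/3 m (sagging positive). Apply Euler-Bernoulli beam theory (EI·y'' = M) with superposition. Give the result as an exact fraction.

M(8/3) = 8648/225 kN·m

Load 1 — uniform load w=20 kN/m over full span:
  M_1 = wLx/2 - wL²/12 - wx²/2 = 20·8·(8/3)/2 - 20·8²/12 - 20·(8/3)²/2 = 320/9 kN·m
Load 2 — applied couple M₀=18 kN·m at a=24/5 m (b=L-a=16/5):
  M_2 = R_Ax - M_A  [x≤a] with R_A=81/25, M_A=144/25 = (81/25)·(8/3) - (144/25) = 72/25 kN·m
Superposition: M = Σ M_i = 8648/225 kN·m ≈ 38.435556 kN·m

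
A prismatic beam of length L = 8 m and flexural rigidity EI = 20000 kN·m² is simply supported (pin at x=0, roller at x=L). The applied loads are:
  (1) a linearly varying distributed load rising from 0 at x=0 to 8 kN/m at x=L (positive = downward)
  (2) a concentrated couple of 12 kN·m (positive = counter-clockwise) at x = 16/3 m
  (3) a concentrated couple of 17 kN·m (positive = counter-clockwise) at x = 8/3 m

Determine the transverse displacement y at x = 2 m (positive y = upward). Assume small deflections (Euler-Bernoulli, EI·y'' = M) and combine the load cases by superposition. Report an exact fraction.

Load 1 — triangular load w₀=8 kN/m (0→w₀ over full span):
  y_1 = -w₀x(7L⁴-10L²x²+3x⁴)/(360LEI) = -8·2·(7·8⁴-10·8²·2²+3·2⁴)/(360·8·20000) = -109/15000 m
Load 2 — applied couple M₀=12 kN·m at a=16/3 m (b=L-a=8/3):
  y_2 = (M₀x³/(6L)+C₁x)/EI  [x≤a] with C₁=M₀(3b²-L²)/(6L)=-32/3 = (12·2³/(6·8)+(-32/3)·2)/20000 = -29/30000 m
Load 3 — applied couple M₀=17 kN·m at a=8/3 m (b=L-a=16/3):
  y_3 = (M₀x³/(6L)+C₁x)/EI  [x≤a] with C₁=M₀(3b²-L²)/(6L)=68/9 = (17·2³/(6·8)+(68/9)·2)/20000 = 323/360000 m
Superposition: y = Σ y_i = -2641/360000 m ≈ -0.007336 m

y(2) = -2641/360000 m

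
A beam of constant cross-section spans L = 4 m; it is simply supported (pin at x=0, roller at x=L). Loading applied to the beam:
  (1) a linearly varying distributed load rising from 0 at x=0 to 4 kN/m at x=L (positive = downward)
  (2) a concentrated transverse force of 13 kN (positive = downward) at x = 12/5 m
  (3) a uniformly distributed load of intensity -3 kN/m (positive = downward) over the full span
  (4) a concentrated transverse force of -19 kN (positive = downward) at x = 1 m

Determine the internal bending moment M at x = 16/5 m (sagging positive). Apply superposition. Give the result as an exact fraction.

Load 1 — triangular load w₀=4 kN/m (0→w₀ over full span):
  M_1 = w₀Lx/6 - w₀x³/(6L) = 4·4·(16/5)/6 - 4·(16/5)³/(6·4) = 384/125 kN·m
Load 2 — point force P=13 kN at a=12/5 m (b=L-a=8/5):
  M_2 = Pa(L-x)/L  [x>a] = 13·(12/5)·(4-(16/5))/4 = 156/25 kN·m
Load 3 — uniform load w=-3 kN/m over full span:
  M_3 = wx(L-x)/2 = (-3)·(16/5)·(4-(16/5))/2 = -96/25 kN·m
Load 4 — point force P=-19 kN at a=1 m (b=L-a=3):
  M_4 = Pa(L-x)/L  [x>a] = (-19)·1·(4-(16/5))/4 = -19/5 kN·m
Superposition: M = Σ M_i = 209/125 kN·m ≈ 1.672000 kN·m

M(16/5) = 209/125 kN·m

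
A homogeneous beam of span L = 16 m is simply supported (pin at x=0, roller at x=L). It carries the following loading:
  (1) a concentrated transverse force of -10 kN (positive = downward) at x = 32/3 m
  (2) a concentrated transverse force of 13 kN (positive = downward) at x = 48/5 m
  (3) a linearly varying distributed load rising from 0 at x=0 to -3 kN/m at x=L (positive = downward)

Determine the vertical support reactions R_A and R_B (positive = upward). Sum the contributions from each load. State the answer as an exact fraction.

R_A = -92/15 kN, R_B = -223/15 kN

Load 1 — point force P=-10 kN at a=32/3 m (b=L-a=16/3):
  R_A = Pb/L = (-10)·(16/3)/16 = -10/3 kN
  R_B = Pa/L = (-10)·(32/3)/16 = -20/3 kN
Load 2 — point force P=13 kN at a=48/5 m (b=L-a=32/5):
  R_A = Pb/L = 13·(32/5)/16 = 26/5 kN
  R_B = Pa/L = 13·(48/5)/16 = 39/5 kN
Load 3 — triangular load w₀=-3 kN/m (0→w₀ over full span):
  R_A = w₀L/6 = (-3)·16/6 = -8 kN
  R_B = w₀L/3 = (-3)·16/3 = -16 kN
Superposition: R_A = -92/15 kN, R_B = -223/15 kN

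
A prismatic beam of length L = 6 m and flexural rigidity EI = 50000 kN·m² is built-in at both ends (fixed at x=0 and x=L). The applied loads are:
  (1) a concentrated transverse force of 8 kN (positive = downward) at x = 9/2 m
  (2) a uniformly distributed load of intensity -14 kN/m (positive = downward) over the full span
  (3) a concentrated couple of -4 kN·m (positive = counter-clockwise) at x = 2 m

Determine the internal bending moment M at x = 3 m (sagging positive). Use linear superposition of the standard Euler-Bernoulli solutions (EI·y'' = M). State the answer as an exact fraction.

M(3) = -109/6 kN·m

Load 1 — point force P=8 kN at a=9/2 m (b=L-a=3/2):
  M_1 = Pb²(3a+b)x/L³ - Pab²/L²  [x≤a] = 8·(3/2)²·(3·(9/2)+(3/2))·3/6³ - 8·(9/2)·(3/2)²/6² = 3/2 kN·m
Load 2 — uniform load w=-14 kN/m over full span:
  M_2 = wLx/2 - wL²/12 - wx²/2 = (-14)·6·3/2 - (-14)·6²/12 - (-14)·3²/2 = -21 kN·m
Load 3 — applied couple M₀=-4 kN·m at a=2 m (b=L-a=4):
  M_3 = R_Ax - M_A - M₀  [x>a] with R_A=-8/9, M_A=0 = (-8/9)·3 - 0 - (-4) = 4/3 kN·m
Superposition: M = Σ M_i = -109/6 kN·m ≈ -18.166667 kN·m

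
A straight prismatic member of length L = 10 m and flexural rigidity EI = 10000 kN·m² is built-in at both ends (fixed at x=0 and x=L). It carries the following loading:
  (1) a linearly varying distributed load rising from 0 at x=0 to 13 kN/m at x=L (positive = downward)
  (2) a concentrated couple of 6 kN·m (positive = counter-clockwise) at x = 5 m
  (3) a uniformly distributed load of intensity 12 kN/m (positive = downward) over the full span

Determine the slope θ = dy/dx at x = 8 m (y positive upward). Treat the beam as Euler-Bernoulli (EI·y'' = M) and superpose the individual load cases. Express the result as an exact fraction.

θ(8) = 1127/75000 rad

Load 1 — triangular load w₀=13 kN/m (0→w₀ over full span):
  θ_1 = -w₀(2x(L-x)(L-2x)(x+2L)+x²(L-x)²)/(120LEI) = -13·(2·8·(10-8)·(10-2·8)·(8+2·10)+8²·(10-8)²)/(120·10·10000) = 52/9375 rad
Load 2 — applied couple M₀=6 kN·m at a=5 m (b=L-a=5):
  θ_2 = (R_Ax²/2 - M_Ax - M₀(x-a))/EI  [x>a] with R_A=9/10, M_A=3/2 = ((9/10)·8²/2 - (3/2)·8 - 6·(8-5))/10000 = -3/25000 rad
Load 3 — uniform load w=12 kN/m over full span:
  θ_3 = -wx(L-x)(L-2x)/(12EI) = -12·8·(10-8)·(10-2·8)/(12·10000) = 6/625 rad
Superposition: θ = Σ θ_i = 1127/75000 rad ≈ 0.015027 rad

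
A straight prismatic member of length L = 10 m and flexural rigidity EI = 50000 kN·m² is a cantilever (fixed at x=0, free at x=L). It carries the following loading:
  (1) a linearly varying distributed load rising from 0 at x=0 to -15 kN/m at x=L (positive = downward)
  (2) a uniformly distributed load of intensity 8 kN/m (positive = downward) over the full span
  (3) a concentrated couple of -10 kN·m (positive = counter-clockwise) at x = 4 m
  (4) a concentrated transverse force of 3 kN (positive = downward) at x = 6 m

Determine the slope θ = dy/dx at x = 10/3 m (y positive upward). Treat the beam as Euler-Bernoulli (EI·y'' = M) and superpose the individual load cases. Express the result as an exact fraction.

Load 1 — triangular load w₀=-15 kN/m (0→w₀ over full span):
  θ_1 = (w₀Lx²/4-w₀L²x/3-w₀x⁴/(24L))/EI = ((-15)·10·(10/3)²/4-(-15)·10²·(10/3)/3-(-15)·(10/3)⁴/(24·10))/50000 = 163/6480 rad
Load 2 — uniform load w=8 kN/m over full span:
  θ_2 = -wx(x²-3Lx+3L²)/(6EI) = -8·(10/3)·((10/3)²-3·10·(10/3)+3·10²)/(6·50000) = -38/2025 rad
Load 3 — applied couple M₀=-10 kN·m at a=4 m (b=L-a=6):
  θ_3 = M₀x/EI  [x≤a] = (-10)·(10/3)/50000 = -1/1500 rad
Load 4 — point force P=3 kN at a=6 m (b=L-a=4):
  θ_4 = -Px(2a-x)/(2EI)  [x≤a] = -3·(10/3)·(2·6-(10/3))/(2·50000) = -13/15000 rad
Superposition: θ = Σ θ_i = 437/90000 rad ≈ 0.004856 rad

θ(10/3) = 437/90000 rad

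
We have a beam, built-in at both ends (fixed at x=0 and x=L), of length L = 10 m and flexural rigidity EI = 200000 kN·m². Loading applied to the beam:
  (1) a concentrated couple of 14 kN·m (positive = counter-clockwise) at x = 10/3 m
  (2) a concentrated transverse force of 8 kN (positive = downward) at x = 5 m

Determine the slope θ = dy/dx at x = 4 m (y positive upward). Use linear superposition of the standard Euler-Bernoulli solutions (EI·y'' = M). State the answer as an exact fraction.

Load 1 — applied couple M₀=14 kN·m at a=10/3 m (b=L-a=20/3):
  θ_1 = (R_Ax²/2 - M_Ax - M₀(x-a))/EI  [x>a] with R_A=28/15, M_A=0 = ((28/15)·4²/2 - 0·4 - 14·(4-(10/3)))/200000 = 7/250000 rad
Load 2 — point force P=8 kN at a=5 m (b=L-a=5):
  θ_2 = -Pb²x(2aL-(3a+b)x)/(2L³EI)  [x≤a] = -8·5²·4·(2·5·10-(3·5+5)·4)/(2·10³·200000) = -1/25000 rad
Superposition: θ = Σ θ_i = -3/250000 rad ≈ -0.000012 rad

θ(4) = -3/250000 rad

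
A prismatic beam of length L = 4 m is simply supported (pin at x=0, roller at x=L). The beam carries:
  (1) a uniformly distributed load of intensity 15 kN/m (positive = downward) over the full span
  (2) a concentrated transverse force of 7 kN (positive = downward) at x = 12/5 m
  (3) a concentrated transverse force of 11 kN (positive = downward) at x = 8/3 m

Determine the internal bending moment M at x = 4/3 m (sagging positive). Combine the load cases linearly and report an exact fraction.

Load 1 — uniform load w=15 kN/m over full span:
  M_1 = wx(L-x)/2 = 15·(4/3)·(4-(4/3))/2 = 80/3 kN·m
Load 2 — point force P=7 kN at a=12/5 m (b=L-a=8/5):
  M_2 = Pbx/L  [x≤a] = 7·(8/5)·(4/3)/4 = 56/15 kN·m
Load 3 — point force P=11 kN at a=8/3 m (b=L-a=4/3):
  M_3 = Pbx/L  [x≤a] = 11·(4/3)·(4/3)/4 = 44/9 kN·m
Superposition: M = Σ M_i = 1588/45 kN·m ≈ 35.288889 kN·m

M(4/3) = 1588/45 kN·m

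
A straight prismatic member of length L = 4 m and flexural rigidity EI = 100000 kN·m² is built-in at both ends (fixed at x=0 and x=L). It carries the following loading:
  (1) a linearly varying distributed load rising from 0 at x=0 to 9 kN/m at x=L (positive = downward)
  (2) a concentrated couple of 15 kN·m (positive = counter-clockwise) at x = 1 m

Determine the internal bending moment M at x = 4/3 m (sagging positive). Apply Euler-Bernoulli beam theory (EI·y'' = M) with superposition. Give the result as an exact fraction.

M(4/3) = -3637/720 kN·m

Load 1 — triangular load w₀=9 kN/m (0→w₀ over full span):
  M_1 = 3w₀Lx/20 - w₀L²/30 - w₀x³/(6L) = 3·9·4·(4/3)/20 - 9·4²/30 - 9·(4/3)³/(6·4) = 68/45 kN·m
Load 2 — applied couple M₀=15 kN·m at a=1 m (b=L-a=3):
  M_2 = R_Ax - M_A - M₀  [x>a] with R_A=135/32, M_A=-45/16 = (135/32)·(4/3) - (-45/16) - 15 = -105/16 kN·m
Superposition: M = Σ M_i = -3637/720 kN·m ≈ -5.051389 kN·m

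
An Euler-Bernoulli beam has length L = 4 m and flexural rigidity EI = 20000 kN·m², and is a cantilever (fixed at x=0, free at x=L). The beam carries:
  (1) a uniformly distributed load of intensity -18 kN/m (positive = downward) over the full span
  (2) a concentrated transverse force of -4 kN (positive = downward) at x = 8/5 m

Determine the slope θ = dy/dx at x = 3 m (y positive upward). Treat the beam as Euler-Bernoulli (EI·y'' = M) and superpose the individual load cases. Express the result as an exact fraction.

θ(3) = 4853/500000 rad

Load 1 — uniform load w=-18 kN/m over full span:
  θ_1 = -wx(x²-3Lx+3L²)/(6EI) = -(-18)·3·(3²-3·4·3+3·4²)/(6·20000) = 189/20000 rad
Load 2 — point force P=-4 kN at a=8/5 m (b=L-a=12/5):
  θ_2 = -Pa²/(2EI)  [x>a] = -(-4)·(8/5)²/(2·20000) = 4/15625 rad
Superposition: θ = Σ θ_i = 4853/500000 rad ≈ 0.009706 rad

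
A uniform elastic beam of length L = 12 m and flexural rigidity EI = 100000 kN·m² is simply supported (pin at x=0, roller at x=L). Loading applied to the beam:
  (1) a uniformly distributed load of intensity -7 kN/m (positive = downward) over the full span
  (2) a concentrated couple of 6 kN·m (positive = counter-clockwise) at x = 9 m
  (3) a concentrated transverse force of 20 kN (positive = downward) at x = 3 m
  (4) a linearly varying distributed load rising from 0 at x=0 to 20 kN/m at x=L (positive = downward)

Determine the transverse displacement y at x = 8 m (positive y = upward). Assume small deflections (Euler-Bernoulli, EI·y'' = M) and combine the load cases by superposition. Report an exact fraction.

Load 1 — uniform load w=-7 kN/m over full span:
  y_1 = -wx(L³-2Lx²+x³)/(24EI) = -(-7)·8·(12³-2·12·8²+8³)/(24·100000) = 154/9375 m
Load 2 — applied couple M₀=6 kN·m at a=9 m (b=L-a=3):
  y_2 = (M₀x³/(6L)+C₁x)/EI  [x≤a] with C₁=M₀(3b²-L²)/(6L)=-39/4 = (6·8³/(6·12)+(-39/4)·8)/100000 = -53/150000 m
Load 3 — point force P=20 kN at a=3 m (b=L-a=9):
  y_3 = -Pa(L-x)(2Lx-a²-x²)/(6LEI)  [x>a] = -20·3·(12-8)·(2·12·8-3²-8²)/(6·12·100000) = -119/30000 m
Load 4 — triangular load w₀=20 kN/m (0→w₀ over full span):
  y_4 = -w₀x(7L⁴-10L²x²+3x⁴)/(360LEI) = -20·8·(7·12⁴-10·12²·8²+3·8⁴)/(360·12·100000) = -136/5625 m
Superposition: y = Σ y_i = -679/56250 m ≈ -0.012071 m

y(8) = -679/56250 m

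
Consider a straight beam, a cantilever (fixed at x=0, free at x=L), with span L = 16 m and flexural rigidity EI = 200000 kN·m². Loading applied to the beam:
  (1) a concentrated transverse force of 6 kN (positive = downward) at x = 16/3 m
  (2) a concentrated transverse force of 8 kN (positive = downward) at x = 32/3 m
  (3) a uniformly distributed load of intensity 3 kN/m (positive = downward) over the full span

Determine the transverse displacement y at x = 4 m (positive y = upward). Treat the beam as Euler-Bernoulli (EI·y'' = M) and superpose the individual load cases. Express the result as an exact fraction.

y(4) = -317/18750 m

Load 1 — point force P=6 kN at a=16/3 m (b=L-a=32/3):
  y_1 = -Px²(3a-x)/(6EI)  [x≤a] = -6·4²·(3·(16/3)-4)/(6·200000) = -3/3125 m
Load 2 — point force P=8 kN at a=32/3 m (b=L-a=16/3):
  y_2 = -Px²(3a-x)/(6EI)  [x≤a] = -8·4²·(3·(32/3)-4)/(6·200000) = -28/9375 m
Load 3 — uniform load w=3 kN/m over full span:
  y_3 = -wx²(x²-4Lx+6L²)/(24EI) = -3·4²·(4²-4·16·4+6·16²)/(24·200000) = -81/6250 m
Superposition: y = Σ y_i = -317/18750 m ≈ -0.016907 m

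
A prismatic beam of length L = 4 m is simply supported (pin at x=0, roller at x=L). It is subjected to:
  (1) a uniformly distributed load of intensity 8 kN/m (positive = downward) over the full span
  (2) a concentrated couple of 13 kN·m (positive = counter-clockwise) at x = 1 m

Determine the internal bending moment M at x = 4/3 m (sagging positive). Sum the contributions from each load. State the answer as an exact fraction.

M(4/3) = 50/9 kN·m

Load 1 — uniform load w=8 kN/m over full span:
  M_1 = wx(L-x)/2 = 8·(4/3)·(4-(4/3))/2 = 128/9 kN·m
Load 2 — applied couple M₀=13 kN·m at a=1 m (b=L-a=3):
  M_2 = M₀x/L - M₀  [x>a] = 13·(4/3)/4 - 13 = -26/3 kN·m
Superposition: M = Σ M_i = 50/9 kN·m ≈ 5.555556 kN·m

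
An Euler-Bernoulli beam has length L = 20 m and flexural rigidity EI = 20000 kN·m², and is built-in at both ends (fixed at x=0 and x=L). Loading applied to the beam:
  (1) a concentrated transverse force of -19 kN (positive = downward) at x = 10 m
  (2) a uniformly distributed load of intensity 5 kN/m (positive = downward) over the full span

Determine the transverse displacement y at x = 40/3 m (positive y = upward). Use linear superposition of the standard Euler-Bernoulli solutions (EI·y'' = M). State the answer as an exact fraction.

y(40/3) = -103/1944 m

Load 1 — point force P=-19 kN at a=10 m (b=L-a=10):
  y_1 = -Pa²(L-x)²(3bL-(3b+a)(L-x))/(6L³EI)  [x>a] = -(-19)·10²·(20-(40/3))²·(3·10·20-(3·10+10)·(20-(40/3)))/(6·20³·20000) = 19/648 m
Load 2 — uniform load w=5 kN/m over full span:
  y_2 = -wx²(L-x)²/(24EI) = -5·(40/3)²·(20-(40/3))²/(24·20000) = -20/243 m
Superposition: y = Σ y_i = -103/1944 m ≈ -0.052984 m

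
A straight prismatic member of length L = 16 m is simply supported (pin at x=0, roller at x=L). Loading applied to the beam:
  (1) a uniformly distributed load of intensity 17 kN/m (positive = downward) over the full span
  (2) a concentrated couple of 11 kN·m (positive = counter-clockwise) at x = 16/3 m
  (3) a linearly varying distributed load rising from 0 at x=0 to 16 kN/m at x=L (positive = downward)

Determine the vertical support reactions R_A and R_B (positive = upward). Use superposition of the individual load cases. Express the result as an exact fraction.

Load 1 — uniform load w=17 kN/m over full span:
  R_A = wL/2 = 17·16/2 = 136 kN
  R_B = wL/2 = 17·16/2 = 136 kN
Load 2 — applied couple M₀=11 kN·m at a=16/3 m (b=L-a=32/3):
  R_A = M₀/L = 11/16 kN
  R_B = -M₀/L = -11/16 kN
Load 3 — triangular load w₀=16 kN/m (0→w₀ over full span):
  R_A = w₀L/6 = 16·16/6 = 128/3 kN
  R_B = w₀L/3 = 16·16/3 = 256/3 kN
Superposition: R_A = 8609/48 kN, R_B = 10591/48 kN

R_A = 8609/48 kN, R_B = 10591/48 kN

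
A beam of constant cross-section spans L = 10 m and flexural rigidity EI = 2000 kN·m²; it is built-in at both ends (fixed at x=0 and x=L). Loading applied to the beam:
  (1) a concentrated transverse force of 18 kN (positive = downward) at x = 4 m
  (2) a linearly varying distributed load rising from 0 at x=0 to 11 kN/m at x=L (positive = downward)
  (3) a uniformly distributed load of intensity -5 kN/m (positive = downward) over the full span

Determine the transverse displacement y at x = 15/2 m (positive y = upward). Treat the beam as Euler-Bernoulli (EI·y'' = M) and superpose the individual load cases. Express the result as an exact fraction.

y(15/2) = -1083/40960 m

Load 1 — point force P=18 kN at a=4 m (b=L-a=6):
  y_1 = -Pa²(L-x)²(3bL-(3b+a)(L-x))/(6L³EI)  [x>a] = -18·4²·(10-(15/2))²·(3·6·10-(3·6+4)·(10-(15/2)))/(6·10³·2000) = -3/160 m
Load 2 — triangular load w₀=11 kN/m (0→w₀ over full span):
  y_2 = -w₀x²(L-x)²(x+2L)/(120LEI) = -11·(15/2)²·(10-(15/2))²·((15/2)+2·10)/(120·10·2000) = -363/8192 m
Load 3 — uniform load w=-5 kN/m over full span:
  y_3 = -wx²(L-x)²/(24EI) = -(-5)·(15/2)²·(10-(15/2))²/(24·2000) = 75/2048 m
Superposition: y = Σ y_i = -1083/40960 m ≈ -0.026440 m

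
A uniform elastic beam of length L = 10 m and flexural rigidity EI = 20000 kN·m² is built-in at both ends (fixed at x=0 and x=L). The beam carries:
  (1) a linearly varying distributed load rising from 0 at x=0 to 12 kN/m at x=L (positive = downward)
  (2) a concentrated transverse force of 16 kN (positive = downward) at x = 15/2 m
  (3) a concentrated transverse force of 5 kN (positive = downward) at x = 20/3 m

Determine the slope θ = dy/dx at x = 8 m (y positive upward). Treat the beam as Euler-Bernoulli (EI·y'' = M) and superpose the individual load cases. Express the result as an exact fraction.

θ(8) = 5171/1350000 rad

Load 1 — triangular load w₀=12 kN/m (0→w₀ over full span):
  θ_1 = -w₀(2x(L-x)(L-2x)(x+2L)+x²(L-x)²)/(120LEI) = -12·(2·8·(10-8)·(10-2·8)·(8+2·10)+8²·(10-8)²)/(120·10·20000) = 8/3125 rad
Load 2 — point force P=16 kN at a=15/2 m (b=L-a=5/2):
  θ_2 = Pa²(L-x)(2bL-(3b+a)(L-x))/(2L³EI)  [x>a] = 16·(15/2)²·(10-8)·(2·(5/2)·10-(3·(5/2)+(15/2))·(10-8))/(2·10³·20000) = 9/10000 rad
Load 3 — point force P=5 kN at a=20/3 m (b=L-a=10/3):
  θ_3 = Pa²(L-x)(2bL-(3b+a)(L-x))/(2L³EI)  [x>a] = 5·(20/3)²·(10-8)·(2·(10/3)·10-(3·(10/3)+(20/3))·(10-8))/(2·10³·20000) = 1/2700 rad
Superposition: θ = Σ θ_i = 5171/1350000 rad ≈ 0.003830 rad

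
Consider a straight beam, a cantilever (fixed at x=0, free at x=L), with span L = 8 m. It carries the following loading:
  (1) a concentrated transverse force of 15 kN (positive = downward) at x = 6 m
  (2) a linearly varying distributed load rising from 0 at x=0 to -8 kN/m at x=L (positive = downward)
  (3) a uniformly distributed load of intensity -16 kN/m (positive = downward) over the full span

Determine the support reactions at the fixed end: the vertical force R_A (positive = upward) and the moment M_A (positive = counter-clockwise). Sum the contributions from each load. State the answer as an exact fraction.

Load 1 — point force P=15 kN at a=6 m (b=L-a=2):
  R_A = P = 15 kN
  M_A = Pa = 15·6 = 90 kN·m
Load 2 — triangular load w₀=-8 kN/m (0→w₀ over full span):
  R_A = w₀L/2 = (-8)·8/2 = -32 kN
  M_A = w₀L²/3 = (-8)·8²/3 = -512/3 kN·m
Load 3 — uniform load w=-16 kN/m over full span:
  R_A = wL = (-16)·8 = -128 kN
  M_A = wL²/2 = (-16)·8²/2 = -512 kN·m
Superposition: R_A = -145 kN, M_A = -1778/3 kN·m

R_A = -145 kN, M_A = -1778/3 kN·m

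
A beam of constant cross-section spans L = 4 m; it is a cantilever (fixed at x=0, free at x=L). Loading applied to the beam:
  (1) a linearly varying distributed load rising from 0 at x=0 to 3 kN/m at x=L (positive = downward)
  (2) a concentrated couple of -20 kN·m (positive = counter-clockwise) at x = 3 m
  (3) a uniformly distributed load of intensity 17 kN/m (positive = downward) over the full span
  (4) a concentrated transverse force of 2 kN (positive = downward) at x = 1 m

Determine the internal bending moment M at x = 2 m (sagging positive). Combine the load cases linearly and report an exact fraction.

Load 1 — triangular load w₀=3 kN/m (0→w₀ over full span):
  M_1 = w₀Lx/2 - w₀L²/3 - w₀x³/(6L) = 3·4·2/2 - 3·4²/3 - 3·2³/(6·4) = -5 kN·m
Load 2 — applied couple M₀=-20 kN·m at a=3 m (b=L-a=1):
  M_2 = M₀  [x≤a] = (-20) = -20 kN·m
Load 3 — uniform load w=17 kN/m over full span:
  M_3 = -w(L-x)²/2 = -17·(4-2)²/2 = -34 kN·m
Load 4 — point force P=2 kN at a=1 m (b=L-a=3):
  M_4 = 0  [x>a] = 0 kN·m
Superposition: M = Σ M_i = -59 kN·m ≈ -59.000000 kN·m

M(2) = -59 kN·m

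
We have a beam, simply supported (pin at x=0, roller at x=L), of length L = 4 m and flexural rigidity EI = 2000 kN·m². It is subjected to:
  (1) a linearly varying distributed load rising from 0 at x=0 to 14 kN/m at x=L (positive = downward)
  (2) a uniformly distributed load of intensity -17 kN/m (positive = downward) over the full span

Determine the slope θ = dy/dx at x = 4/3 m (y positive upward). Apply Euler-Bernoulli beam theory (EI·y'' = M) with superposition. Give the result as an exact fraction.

θ(4/3) = 1859/303750 rad

Load 1 — triangular load w₀=14 kN/m (0→w₀ over full span):
  θ_1 = -w₀(7L⁴-30L²x²+15x⁴)/(360LEI) = -14·(7·4⁴-30·4²·(4/3)²+15·(4/3)⁴)/(360·4·2000) = -728/151875 rad
Load 2 — uniform load w=-17 kN/m over full span:
  θ_2 = -w(L³-6Lx²+4x³)/(24EI) = -(-17)·(4³-6·4·(4/3)²+4·(4/3)³)/(24·2000) = 221/20250 rad
Superposition: θ = Σ θ_i = 1859/303750 rad ≈ 0.006120 rad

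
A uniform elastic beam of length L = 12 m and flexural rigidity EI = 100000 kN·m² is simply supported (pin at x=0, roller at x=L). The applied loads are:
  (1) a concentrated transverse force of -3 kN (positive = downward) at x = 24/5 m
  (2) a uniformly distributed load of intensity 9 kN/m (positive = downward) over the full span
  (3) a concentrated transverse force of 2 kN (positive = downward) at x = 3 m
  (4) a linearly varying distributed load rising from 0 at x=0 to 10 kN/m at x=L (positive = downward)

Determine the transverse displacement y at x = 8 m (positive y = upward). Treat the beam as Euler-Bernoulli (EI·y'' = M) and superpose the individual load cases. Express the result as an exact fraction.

Load 1 — point force P=-3 kN at a=24/5 m (b=L-a=36/5):
  y_1 = -Pa(L-x)(2Lx-a²-x²)/(6LEI)  [x>a] = -(-3)·(24/5)·(12-8)·(2·12·8-(24/5)²-8²)/(6·12·100000) = 328/390625 m
Load 2 — uniform load w=9 kN/m over full span:
  y_2 = -wx(L³-2Lx²+x³)/(24EI) = -9·8·(12³-2·12·8²+8³)/(24·100000) = -66/3125 m
Load 3 — point force P=2 kN at a=3 m (b=L-a=9):
  y_3 = -Pa(L-x)(2Lx-a²-x²)/(6LEI)  [x>a] = -2·3·(12-8)·(2·12·8-3²-8²)/(6·12·100000) = -119/300000 m
Load 4 — triangular load w₀=10 kN/m (0→w₀ over full span):
  y_4 = -w₀x(7L⁴-10L²x²+3x⁴)/(360LEI) = -10·8·(7·12⁴-10·12²·8²+3·8⁴)/(360·12·100000) = -68/5625 m
Superposition: y = Σ y_i = -3686161/112500000 m ≈ -0.032766 m

y(8) = -3686161/112500000 m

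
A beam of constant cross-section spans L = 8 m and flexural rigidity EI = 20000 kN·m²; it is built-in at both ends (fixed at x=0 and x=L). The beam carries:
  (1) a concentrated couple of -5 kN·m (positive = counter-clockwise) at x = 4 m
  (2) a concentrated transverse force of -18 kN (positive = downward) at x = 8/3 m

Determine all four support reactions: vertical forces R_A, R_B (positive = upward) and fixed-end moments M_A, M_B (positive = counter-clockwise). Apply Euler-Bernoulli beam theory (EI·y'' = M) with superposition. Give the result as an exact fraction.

R_A = -685/48 kN, M_A = -271/12 kN·m, R_B = -179/48 kN, M_B = 113/12 kN·m

Load 1 — applied couple M₀=-5 kN·m at a=4 m (b=L-a=4):
  R_A = 6M₀ab/L³ = 6·(-5)·4·4/8³ = -15/16 kN
  M_A = M₀b(2a-b)/L² = (-5)·4·(2·4-4)/8² = -5/4 kN·m
  R_B = -6M₀ab/L³ = -6·(-5)·4·4/8³ = 15/16 kN
  M_B = M₀a(2b-a)/L² = (-5)·4·(2·4-4)/8² = -5/4 kN·m
Load 2 — point force P=-18 kN at a=8/3 m (b=L-a=16/3):
  R_A = Pb²(3a+b)/L³ = (-18)·(16/3)²·(3·(8/3)+(16/3))/8³ = -40/3 kN
  M_A = Pab²/L² = (-18)·(8/3)·(16/3)²/8² = -64/3 kN·m
  R_B = Pa²(a+3b)/L³ = (-18)·(8/3)²·((8/3)+3·(16/3))/8³ = -14/3 kN
  M_B = -Pa²b/L² = -(-18)·(8/3)²·(16/3)/8² = 32/3 kN·m
Superposition: R_A = -685/48 kN, M_A = -271/12 kN·m, R_B = -179/48 kN, M_B = 113/12 kN·m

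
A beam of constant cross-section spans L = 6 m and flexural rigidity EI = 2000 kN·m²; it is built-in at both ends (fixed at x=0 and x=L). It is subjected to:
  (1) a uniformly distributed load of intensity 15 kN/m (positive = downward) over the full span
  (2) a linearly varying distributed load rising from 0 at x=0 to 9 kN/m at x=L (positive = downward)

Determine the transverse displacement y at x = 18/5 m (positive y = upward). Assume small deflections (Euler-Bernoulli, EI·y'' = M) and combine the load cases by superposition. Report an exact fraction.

Load 1 — uniform load w=15 kN/m over full span:
  y_1 = -wx²(L-x)²/(24EI) = -15·(18/5)²·(6-(18/5))²/(24·2000) = -729/31250 m
Load 2 — triangular load w₀=9 kN/m (0→w₀ over full span):
  y_2 = -w₀x²(L-x)²(x+2L)/(120LEI) = -9·(18/5)²·(6-(18/5))²·((18/5)+2·6)/(120·6·2000) = -28431/3906250 m
Superposition: y = Σ y_i = -59778/1953125 m ≈ -0.030606 m

y(18/5) = -59778/1953125 m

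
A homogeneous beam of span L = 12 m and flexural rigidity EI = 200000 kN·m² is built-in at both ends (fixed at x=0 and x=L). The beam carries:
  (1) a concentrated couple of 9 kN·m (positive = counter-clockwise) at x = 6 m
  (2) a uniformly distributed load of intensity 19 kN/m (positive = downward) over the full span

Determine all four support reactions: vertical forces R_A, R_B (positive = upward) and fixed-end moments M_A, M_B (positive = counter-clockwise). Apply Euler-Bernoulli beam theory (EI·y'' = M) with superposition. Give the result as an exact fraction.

R_A = 921/8 kN, M_A = 921/4 kN·m, R_B = 903/8 kN, M_B = -903/4 kN·m

Load 1 — applied couple M₀=9 kN·m at a=6 m (b=L-a=6):
  R_A = 6M₀ab/L³ = 6·9·6·6/12³ = 9/8 kN
  M_A = M₀b(2a-b)/L² = 9·6·(2·6-6)/12² = 9/4 kN·m
  R_B = -6M₀ab/L³ = -6·9·6·6/12³ = -9/8 kN
  M_B = M₀a(2b-a)/L² = 9·6·(2·6-6)/12² = 9/4 kN·m
Load 2 — uniform load w=19 kN/m over full span:
  R_A = wL/2 = 19·12/2 = 114 kN
  M_A = wL²/12 = 19·12²/12 = 228 kN·m
  R_B = wL/2 = 19·12/2 = 114 kN
  M_B = -wL²/12 = -19·12²/12 = -228 kN·m
Superposition: R_A = 921/8 kN, M_A = 921/4 kN·m, R_B = 903/8 kN, M_B = -903/4 kN·m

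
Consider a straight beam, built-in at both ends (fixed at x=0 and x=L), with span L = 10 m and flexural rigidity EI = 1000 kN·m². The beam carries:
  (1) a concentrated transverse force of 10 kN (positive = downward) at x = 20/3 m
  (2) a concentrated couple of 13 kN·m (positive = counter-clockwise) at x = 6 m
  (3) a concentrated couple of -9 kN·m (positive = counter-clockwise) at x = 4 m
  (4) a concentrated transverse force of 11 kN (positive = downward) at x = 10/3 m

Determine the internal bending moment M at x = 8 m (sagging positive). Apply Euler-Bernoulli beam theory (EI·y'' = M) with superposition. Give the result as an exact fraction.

Load 1 — point force P=10 kN at a=20/3 m (b=L-a=10/3):
  M_1 = Pa²(a+3b)(L-x)/L³ - Pa²b/L²  [x>a] = 10·(20/3)²·((20/3)+3·(10/3))·(10-8)/10³ - 10·(20/3)²·(10/3)/10² = 0 kN·m
Load 2 — applied couple M₀=13 kN·m at a=6 m (b=L-a=4):
  M_2 = R_Ax - M_A - M₀  [x>a] with R_A=234/125, M_A=104/25 = (234/125)·8 - (104/25) - 13 = -273/125 kN·m
Load 3 — applied couple M₀=-9 kN·m at a=4 m (b=L-a=6):
  M_3 = R_Ax - M_A - M₀  [x>a] with R_A=-162/125, M_A=-27/25 = (-162/125)·8 - (-27/25) - (-9) = -36/125 kN·m
Load 4 — point force P=11 kN at a=10/3 m (b=L-a=20/3):
  M_4 = Pa²(a+3b)(L-x)/L³ - Pa²b/L²  [x>a] = 11·(10/3)²·((10/3)+3·(20/3))·(10-8)/10³ - 11·(10/3)²·(20/3)/10² = -22/9 kN·m
Superposition: M = Σ M_i = -5531/1125 kN·m ≈ -4.916444 kN·m

M(8) = -5531/1125 kN·m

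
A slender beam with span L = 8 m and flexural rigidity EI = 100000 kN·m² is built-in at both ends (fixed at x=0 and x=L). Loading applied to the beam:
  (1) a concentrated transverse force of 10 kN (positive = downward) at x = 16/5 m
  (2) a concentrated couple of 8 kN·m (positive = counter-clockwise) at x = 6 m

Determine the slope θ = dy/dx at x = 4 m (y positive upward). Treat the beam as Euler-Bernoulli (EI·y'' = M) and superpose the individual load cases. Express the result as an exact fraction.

Load 1 — point force P=10 kN at a=16/5 m (b=L-a=24/5):
  θ_1 = Pa²(L-x)(2bL-(3b+a)(L-x))/(2L³EI)  [x>a] = 10·(16/5)²·(8-4)·(2·(24/5)·8-(3·(24/5)+(16/5))·(8-4))/(2·8³·100000) = 2/78125 rad
Load 2 — applied couple M₀=8 kN·m at a=6 m (b=L-a=2):
  θ_2 = (R_Ax²/2 - M_Ax)/EI  [x≤a] with R_A=9/8, M_A=5/2 = ((9/8)·4²/2 - (5/2)·4)/100000 = -1/100000 rad
Superposition: θ = Σ θ_i = 39/2500000 rad ≈ 0.000016 rad

θ(4) = 39/2500000 rad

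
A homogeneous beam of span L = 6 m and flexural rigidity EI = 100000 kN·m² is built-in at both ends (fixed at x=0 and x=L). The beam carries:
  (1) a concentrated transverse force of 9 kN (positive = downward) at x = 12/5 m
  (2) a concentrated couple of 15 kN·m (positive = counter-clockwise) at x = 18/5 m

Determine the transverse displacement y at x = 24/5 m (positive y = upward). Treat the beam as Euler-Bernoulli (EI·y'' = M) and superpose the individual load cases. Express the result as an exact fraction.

y(24/5) = -20007/781250000 m

Load 1 — point force P=9 kN at a=12/5 m (b=L-a=18/5):
  y_1 = -Pa²(L-x)²(3bL-(3b+a)(L-x))/(6L³EI)  [x>a] = -9·(12/5)²·(6-(24/5))²·(3·(18/5)·6-(3·(18/5)+(12/5))·(6-(24/5)))/(6·6³·100000) = -1377/48828125 m
Load 2 — applied couple M₀=15 kN·m at a=18/5 m (b=L-a=12/5):
  y_2 = (R_Ax³/6 - M_Ax²/2 - M₀(x-a)²/2)/EI  [x>a] with R_A=18/5, M_A=24/5 = ((18/5)·(24/5)³/6 - (24/5)·(24/5)²/2 - 15·((24/5)-(18/5))²/2)/100000 = 81/31250000 m
Superposition: y = Σ y_i = -20007/781250000 m ≈ -0.000026 m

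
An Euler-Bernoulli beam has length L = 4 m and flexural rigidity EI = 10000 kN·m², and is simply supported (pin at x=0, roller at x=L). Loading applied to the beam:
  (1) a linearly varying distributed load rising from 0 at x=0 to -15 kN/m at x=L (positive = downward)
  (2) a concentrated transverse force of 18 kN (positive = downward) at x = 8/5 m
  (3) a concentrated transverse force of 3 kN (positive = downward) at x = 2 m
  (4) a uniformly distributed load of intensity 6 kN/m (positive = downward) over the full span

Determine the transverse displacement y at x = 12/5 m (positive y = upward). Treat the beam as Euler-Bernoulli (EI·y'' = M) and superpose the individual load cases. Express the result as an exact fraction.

y(12/5) = -7603/3906250 m

Load 1 — triangular load w₀=-15 kN/m (0→w₀ over full span):
  y_1 = -w₀x(7L⁴-10L²x²+3x⁴)/(360LEI) = -(-15)·(12/5)·(7·4⁴-10·4²·(12/5)²+3·(12/5)⁴)/(360·4·10000) = 4736/1953125 m
Load 2 — point force P=18 kN at a=8/5 m (b=L-a=12/5):
  y_2 = -Pa(L-x)(2Lx-a²-x²)/(6LEI)  [x>a] = -18·(8/5)·(4-(12/5))·(2·4·(12/5)-(8/5)²-(12/5)²)/(6·4·10000) = -816/390625 m
Load 3 — point force P=3 kN at a=2 m (b=L-a=2):
  y_3 = -Pa(L-x)(2Lx-a²-x²)/(6LEI)  [x>a] = -3·2·(4-(12/5))·(2·4·(12/5)-2²-(12/5)²)/(6·4·10000) = -59/156250 m
Load 4 — uniform load w=6 kN/m over full span:
  y_4 = -wx(L³-2Lx²+x³)/(24EI) = -6·(12/5)·(4³-2·4·(12/5)²+(12/5)³)/(24·10000) = -744/390625 m
Superposition: y = Σ y_i = -7603/3906250 m ≈ -0.001946 m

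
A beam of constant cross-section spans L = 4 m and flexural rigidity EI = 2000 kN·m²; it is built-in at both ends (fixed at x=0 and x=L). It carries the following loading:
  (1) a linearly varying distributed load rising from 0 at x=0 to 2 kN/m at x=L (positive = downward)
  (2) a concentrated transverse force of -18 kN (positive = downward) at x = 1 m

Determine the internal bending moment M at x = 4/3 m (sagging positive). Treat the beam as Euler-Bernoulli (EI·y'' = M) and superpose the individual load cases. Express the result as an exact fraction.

Load 1 — triangular load w₀=2 kN/m (0→w₀ over full span):
  M_1 = 3w₀Lx/20 - w₀L²/30 - w₀x³/(6L) = 3·2·4·(4/3)/20 - 2·4²/30 - 2·(4/3)³/(6·4) = 136/405 kN·m
Load 2 — point force P=-18 kN at a=1 m (b=L-a=3):
  M_2 = Pa²(a+3b)(L-x)/L³ - Pa²b/L²  [x>a] = (-18)·1²·(1+3·3)·(4-(4/3))/4³ - (-18)·1²·3/4² = -33/8 kN·m
Superposition: M = Σ M_i = -12277/3240 kN·m ≈ -3.789198 kN·m

M(4/3) = -12277/3240 kN·m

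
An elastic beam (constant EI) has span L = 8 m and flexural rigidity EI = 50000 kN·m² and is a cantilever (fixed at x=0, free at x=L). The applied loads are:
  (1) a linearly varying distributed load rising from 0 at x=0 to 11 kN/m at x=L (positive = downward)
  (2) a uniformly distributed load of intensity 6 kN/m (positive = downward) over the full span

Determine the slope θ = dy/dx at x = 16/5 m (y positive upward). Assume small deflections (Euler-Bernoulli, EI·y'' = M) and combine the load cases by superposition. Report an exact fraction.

Load 1 — triangular load w₀=11 kN/m (0→w₀ over full span):
  θ_1 = (w₀Lx²/4-w₀L²x/3-w₀x⁴/(24L))/EI = (11·8·(16/5)²/4-11·8²·(16/5)/3-11·(16/5)⁴/(24·8))/50000 = -20768/1953125 rad
Load 2 — uniform load w=6 kN/m over full span:
  θ_2 = -wx(x²-3Lx+3L²)/(6EI) = -6·(16/5)·((16/5)²-3·8·(16/5)+3·8²)/(6·50000) = -3136/390625 rad
Superposition: θ = Σ θ_i = -36448/1953125 rad ≈ -0.018661 rad

θ(16/5) = -36448/1953125 rad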